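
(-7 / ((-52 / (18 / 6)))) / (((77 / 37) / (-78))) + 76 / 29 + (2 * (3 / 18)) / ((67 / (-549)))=-651749 / 42746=-15.25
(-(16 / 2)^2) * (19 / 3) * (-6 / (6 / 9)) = 3648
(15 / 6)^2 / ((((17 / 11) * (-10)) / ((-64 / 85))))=0.30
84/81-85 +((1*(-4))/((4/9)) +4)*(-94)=10423/27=386.04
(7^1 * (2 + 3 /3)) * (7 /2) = 147 /2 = 73.50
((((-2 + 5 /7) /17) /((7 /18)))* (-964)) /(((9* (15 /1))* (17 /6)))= 34704 /70805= 0.49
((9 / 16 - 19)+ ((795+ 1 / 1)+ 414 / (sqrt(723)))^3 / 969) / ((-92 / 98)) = -587218.68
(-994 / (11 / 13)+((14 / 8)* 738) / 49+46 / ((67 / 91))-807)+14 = -19386413 / 10318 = -1878.89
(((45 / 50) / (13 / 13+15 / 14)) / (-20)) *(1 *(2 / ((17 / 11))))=-693 / 24650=-0.03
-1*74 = -74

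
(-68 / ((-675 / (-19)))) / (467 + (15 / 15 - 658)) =34 / 3375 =0.01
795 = 795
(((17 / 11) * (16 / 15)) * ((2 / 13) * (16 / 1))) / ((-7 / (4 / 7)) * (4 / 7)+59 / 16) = -139264 / 113685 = -1.22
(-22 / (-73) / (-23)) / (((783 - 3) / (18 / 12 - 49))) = 209 / 261924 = 0.00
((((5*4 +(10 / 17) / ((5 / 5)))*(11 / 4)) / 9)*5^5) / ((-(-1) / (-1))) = -6015625 / 306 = -19658.91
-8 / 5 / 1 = -8 / 5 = -1.60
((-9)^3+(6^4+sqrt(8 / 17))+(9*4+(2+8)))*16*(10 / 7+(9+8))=180949.70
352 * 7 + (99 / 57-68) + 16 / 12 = 136747 / 57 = 2399.07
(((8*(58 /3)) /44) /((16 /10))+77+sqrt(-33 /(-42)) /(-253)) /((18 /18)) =5227 /66 - sqrt(154) /3542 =79.19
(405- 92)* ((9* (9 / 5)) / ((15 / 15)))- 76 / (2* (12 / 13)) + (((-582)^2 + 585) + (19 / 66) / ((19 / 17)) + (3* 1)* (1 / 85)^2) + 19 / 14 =383129954927 / 1112650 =344340.05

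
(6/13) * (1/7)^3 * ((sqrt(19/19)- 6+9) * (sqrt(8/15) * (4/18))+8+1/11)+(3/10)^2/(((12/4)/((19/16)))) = 32 * sqrt(30)/200655+3650193/78478400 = 0.05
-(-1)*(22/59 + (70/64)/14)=1703/3776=0.45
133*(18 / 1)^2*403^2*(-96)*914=-614078895935232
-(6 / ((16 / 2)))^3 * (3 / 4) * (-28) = 567 / 64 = 8.86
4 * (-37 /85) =-1.74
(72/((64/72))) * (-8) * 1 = -648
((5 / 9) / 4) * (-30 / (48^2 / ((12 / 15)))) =-5 / 3456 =-0.00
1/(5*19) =1/95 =0.01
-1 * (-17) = 17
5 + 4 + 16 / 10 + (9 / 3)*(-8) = -67 / 5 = -13.40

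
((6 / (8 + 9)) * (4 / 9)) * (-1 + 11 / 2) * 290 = 3480 / 17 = 204.71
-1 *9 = -9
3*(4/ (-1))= -12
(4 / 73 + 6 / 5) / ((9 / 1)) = 458 / 3285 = 0.14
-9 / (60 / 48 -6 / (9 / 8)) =108 / 49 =2.20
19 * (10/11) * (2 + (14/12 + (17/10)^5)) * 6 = 98981849/55000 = 1799.67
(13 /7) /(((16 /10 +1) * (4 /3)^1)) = 15 /28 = 0.54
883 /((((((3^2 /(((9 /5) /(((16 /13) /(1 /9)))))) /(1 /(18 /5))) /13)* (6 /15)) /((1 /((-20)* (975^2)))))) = -883 /116640000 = -0.00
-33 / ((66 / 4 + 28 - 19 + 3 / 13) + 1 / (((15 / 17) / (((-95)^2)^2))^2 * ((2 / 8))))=-7722 / 7975905793129631021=-0.00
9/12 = 3/4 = 0.75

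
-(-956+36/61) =58280/61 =955.41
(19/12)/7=19/84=0.23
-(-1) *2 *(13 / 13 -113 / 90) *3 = -23 / 15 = -1.53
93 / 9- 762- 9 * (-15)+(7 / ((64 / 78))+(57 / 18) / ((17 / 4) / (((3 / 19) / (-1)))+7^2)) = -15467317 / 25440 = -607.99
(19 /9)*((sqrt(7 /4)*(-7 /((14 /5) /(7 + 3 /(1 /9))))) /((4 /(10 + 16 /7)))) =-69445*sqrt(7) /252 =-729.10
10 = 10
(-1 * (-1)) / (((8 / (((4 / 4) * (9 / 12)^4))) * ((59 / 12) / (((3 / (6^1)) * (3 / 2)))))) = 729 / 120832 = 0.01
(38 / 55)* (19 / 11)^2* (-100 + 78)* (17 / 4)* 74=-8628622 / 605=-14262.19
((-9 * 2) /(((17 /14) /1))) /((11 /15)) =-3780 /187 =-20.21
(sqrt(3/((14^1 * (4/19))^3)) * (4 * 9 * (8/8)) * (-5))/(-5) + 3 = 3 + 171 * sqrt(798)/392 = 15.32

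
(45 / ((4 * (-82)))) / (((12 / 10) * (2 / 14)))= -525 / 656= -0.80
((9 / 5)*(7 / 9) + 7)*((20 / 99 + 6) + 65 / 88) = 38479 / 660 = 58.30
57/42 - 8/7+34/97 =767/1358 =0.56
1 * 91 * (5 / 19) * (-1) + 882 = 16303 / 19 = 858.05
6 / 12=1 / 2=0.50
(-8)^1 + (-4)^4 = 248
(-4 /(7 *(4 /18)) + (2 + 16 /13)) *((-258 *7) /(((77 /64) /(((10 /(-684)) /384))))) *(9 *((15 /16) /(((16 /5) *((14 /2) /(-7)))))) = -241875 /2434432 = -0.10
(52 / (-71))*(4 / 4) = -52 / 71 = -0.73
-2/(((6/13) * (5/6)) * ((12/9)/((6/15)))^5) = -3159/250000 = -0.01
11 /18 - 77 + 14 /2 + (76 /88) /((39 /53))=-87793 /1287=-68.22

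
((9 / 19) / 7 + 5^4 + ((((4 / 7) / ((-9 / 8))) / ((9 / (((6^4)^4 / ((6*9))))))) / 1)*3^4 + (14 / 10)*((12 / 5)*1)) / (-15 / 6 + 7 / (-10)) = 397045097041639 / 5320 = 74632537037.90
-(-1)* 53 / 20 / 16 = 53 / 320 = 0.17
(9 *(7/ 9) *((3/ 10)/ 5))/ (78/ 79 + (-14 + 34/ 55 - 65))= -6083/ 1120930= -0.01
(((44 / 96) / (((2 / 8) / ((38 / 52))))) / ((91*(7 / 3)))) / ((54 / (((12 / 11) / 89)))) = 19 / 13266162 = 0.00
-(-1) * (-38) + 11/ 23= -863/ 23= -37.52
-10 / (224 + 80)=-5 / 152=-0.03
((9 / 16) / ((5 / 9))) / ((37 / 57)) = 4617 / 2960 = 1.56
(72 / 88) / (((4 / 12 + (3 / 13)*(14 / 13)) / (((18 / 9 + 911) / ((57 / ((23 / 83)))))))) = 34983 / 5605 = 6.24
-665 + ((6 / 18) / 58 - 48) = -124061 / 174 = -712.99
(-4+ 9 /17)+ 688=11637 /17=684.53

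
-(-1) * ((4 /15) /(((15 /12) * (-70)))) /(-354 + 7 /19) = 152 /17637375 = 0.00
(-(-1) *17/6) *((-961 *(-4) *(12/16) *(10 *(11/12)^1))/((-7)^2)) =898535/588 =1528.12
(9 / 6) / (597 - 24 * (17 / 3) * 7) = -3 / 710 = -0.00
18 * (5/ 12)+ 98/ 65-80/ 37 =32927/ 4810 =6.85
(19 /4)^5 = 2476099 /1024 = 2418.07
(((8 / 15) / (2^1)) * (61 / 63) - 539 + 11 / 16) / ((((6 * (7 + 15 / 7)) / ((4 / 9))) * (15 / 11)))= -89489191 / 27993600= -3.20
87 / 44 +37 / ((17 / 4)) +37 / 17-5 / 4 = 2171 / 187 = 11.61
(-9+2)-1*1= -8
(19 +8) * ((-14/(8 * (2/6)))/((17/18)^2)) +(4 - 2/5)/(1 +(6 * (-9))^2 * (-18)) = -12052857447/75843715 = -158.92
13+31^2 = 974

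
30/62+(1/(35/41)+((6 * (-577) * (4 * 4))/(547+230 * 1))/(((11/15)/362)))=-2219927804/63085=-35189.47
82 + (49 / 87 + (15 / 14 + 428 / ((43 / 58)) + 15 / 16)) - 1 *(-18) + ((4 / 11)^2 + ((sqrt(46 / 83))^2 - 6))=674.56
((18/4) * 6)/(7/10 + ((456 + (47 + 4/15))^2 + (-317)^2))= 12150/159195167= 0.00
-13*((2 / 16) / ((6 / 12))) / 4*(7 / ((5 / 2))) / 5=-0.46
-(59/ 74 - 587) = 43379/ 74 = 586.20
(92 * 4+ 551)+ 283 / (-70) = 64047 / 70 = 914.96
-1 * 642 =-642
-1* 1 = -1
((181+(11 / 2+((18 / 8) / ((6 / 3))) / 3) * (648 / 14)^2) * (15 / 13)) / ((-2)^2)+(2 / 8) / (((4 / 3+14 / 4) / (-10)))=272099085 / 73892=3682.39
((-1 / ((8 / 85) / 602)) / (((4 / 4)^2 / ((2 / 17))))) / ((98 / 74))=-568.21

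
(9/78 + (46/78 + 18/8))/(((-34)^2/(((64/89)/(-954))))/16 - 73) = -14752/478852179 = -0.00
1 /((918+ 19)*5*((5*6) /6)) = 1 /23425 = 0.00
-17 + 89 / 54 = -829 / 54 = -15.35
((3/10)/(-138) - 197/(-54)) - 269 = -3295697/12420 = -265.35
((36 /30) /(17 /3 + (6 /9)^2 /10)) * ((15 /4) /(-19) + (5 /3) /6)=165 /9766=0.02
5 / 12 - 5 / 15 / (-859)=1433 / 3436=0.42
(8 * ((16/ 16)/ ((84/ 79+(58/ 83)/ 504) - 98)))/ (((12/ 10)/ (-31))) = 341488560/ 160172437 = 2.13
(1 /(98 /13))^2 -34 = -326367 /9604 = -33.98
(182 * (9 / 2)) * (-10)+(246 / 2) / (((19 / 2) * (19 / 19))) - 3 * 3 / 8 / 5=-6214731 / 760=-8177.28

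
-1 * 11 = -11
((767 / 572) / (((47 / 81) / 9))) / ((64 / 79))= 3397869 / 132352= 25.67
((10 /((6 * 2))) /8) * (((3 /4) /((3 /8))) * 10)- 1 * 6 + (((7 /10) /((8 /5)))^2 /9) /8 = -72143 /18432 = -3.91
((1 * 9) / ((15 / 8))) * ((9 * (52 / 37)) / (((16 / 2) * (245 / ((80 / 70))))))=11232 / 317275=0.04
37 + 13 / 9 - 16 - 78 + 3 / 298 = -148973 / 2682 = -55.55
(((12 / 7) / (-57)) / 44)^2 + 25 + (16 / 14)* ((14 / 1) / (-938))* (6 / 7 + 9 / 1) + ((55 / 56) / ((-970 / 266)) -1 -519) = -55133304577587 / 111282065048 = -495.44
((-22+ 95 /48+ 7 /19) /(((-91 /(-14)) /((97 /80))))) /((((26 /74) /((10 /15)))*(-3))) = 2.32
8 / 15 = 0.53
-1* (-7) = 7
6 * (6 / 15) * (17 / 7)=204 / 35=5.83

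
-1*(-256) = 256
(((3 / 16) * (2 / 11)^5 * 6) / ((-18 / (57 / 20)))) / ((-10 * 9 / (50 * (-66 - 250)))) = -3002 / 483153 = -0.01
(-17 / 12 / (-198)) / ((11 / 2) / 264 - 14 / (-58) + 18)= 986 / 2516679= 0.00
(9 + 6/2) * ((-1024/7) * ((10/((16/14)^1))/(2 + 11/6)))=-92160/23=-4006.96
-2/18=-1/9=-0.11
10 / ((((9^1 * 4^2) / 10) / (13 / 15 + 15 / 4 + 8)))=3785 / 432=8.76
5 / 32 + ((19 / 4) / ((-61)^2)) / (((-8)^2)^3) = 0.16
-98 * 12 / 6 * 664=-130144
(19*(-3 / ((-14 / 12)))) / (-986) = -171 / 3451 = -0.05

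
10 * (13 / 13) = 10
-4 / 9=-0.44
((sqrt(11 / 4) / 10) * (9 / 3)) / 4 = 3 * sqrt(11) / 80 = 0.12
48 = 48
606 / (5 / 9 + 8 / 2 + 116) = 5.03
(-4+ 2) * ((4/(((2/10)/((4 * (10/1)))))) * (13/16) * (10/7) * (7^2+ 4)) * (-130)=89570000/7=12795714.29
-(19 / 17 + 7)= -138 / 17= -8.12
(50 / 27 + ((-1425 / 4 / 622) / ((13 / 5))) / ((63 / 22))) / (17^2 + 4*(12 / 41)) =222428075 / 36363275676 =0.01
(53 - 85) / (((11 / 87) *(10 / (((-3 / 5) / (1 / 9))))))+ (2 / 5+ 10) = 40444 / 275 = 147.07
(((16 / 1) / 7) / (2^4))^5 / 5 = 1 / 84035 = 0.00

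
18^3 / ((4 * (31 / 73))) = 106434 / 31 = 3433.35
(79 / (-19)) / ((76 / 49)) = -3871 / 1444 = -2.68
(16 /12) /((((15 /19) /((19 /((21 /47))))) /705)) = 3189796 /63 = 50631.68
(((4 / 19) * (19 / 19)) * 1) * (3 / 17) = 12 / 323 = 0.04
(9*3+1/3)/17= 82/51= 1.61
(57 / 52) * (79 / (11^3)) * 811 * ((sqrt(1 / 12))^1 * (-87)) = -105906057 * sqrt(3) / 138424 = -1325.17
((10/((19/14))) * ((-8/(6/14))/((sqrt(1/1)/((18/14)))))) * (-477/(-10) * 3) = -480816/19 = -25306.11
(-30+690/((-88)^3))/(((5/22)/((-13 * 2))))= 26578305/7744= 3432.12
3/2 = 1.50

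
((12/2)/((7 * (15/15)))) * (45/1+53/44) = 6099/154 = 39.60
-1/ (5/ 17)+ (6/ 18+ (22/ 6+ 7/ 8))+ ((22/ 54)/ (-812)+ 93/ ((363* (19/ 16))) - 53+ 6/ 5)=-25256958497/ 504032760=-50.11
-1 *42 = -42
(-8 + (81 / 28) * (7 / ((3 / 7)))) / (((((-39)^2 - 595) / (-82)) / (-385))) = 2478245 / 1852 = 1338.15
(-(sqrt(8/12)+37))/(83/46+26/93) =-158286/8915 -1426 * sqrt(6)/8915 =-18.15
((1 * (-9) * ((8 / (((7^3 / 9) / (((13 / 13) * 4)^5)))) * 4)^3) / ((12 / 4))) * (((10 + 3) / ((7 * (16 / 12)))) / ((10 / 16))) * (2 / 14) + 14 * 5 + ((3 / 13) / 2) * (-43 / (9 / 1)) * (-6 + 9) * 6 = -78025489141430510761 / 128526238295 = -607078291.38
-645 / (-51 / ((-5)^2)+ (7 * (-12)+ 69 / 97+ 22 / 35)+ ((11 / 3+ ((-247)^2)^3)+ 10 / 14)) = -32846625 / 11564124461869309073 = -0.00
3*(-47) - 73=-214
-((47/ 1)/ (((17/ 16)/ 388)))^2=-85133234176/ 289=-294578664.97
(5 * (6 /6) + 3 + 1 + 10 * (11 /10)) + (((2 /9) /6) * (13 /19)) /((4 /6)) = 6853 /342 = 20.04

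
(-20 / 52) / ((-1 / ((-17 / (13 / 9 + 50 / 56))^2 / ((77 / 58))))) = 760324320 / 49609703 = 15.33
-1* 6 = -6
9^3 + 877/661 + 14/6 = 1452865/1983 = 732.66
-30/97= -0.31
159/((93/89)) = 4717/31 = 152.16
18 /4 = 9 /2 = 4.50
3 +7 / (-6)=11 / 6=1.83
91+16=107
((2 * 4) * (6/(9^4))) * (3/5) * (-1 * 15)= -16/243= -0.07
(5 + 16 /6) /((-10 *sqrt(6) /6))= -23 *sqrt(6) /30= -1.88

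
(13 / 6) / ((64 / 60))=65 / 32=2.03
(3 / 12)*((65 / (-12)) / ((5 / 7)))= -91 / 48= -1.90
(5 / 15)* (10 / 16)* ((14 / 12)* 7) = 1.70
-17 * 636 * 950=-10271400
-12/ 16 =-3/ 4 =-0.75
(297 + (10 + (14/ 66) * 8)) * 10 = 101870/ 33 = 3086.97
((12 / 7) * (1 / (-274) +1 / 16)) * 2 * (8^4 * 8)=6611.69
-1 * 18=-18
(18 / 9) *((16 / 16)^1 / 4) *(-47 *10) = -235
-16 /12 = -4 /3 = -1.33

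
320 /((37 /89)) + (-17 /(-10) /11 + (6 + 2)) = 3165989 /4070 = 777.88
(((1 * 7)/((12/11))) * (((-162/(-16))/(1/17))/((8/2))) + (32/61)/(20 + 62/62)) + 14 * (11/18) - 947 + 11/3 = -658.64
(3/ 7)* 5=15/ 7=2.14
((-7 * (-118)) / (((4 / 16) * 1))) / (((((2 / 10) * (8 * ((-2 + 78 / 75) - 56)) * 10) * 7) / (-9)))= 13275 / 2848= 4.66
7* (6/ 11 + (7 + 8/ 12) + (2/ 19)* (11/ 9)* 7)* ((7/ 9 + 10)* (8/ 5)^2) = 744879296/ 423225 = 1760.01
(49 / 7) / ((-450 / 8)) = -28 / 225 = -0.12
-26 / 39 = -0.67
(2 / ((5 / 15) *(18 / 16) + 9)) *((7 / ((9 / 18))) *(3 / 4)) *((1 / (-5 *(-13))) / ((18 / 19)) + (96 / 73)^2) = 304751188 / 77936625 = 3.91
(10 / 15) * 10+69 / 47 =1147 / 141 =8.13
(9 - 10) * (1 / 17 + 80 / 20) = -69 / 17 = -4.06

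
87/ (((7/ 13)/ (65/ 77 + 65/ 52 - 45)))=-14946165/ 2156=-6932.36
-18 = -18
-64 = -64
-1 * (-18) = 18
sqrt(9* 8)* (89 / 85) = 534* sqrt(2) / 85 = 8.88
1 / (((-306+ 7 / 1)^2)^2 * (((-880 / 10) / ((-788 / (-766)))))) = -197 / 134690263874452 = -0.00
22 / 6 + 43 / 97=1196 / 291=4.11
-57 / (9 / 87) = -551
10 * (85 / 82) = 425 / 41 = 10.37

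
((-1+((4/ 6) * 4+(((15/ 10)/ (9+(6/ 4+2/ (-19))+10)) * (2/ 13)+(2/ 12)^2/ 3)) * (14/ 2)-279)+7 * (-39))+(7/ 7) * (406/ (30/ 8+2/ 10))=-37083487889/ 85959900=-431.40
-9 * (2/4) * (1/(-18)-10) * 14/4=1267/8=158.38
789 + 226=1015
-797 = -797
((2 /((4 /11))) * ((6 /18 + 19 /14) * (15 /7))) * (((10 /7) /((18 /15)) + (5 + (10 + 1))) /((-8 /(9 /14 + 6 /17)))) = -111366695 /2612288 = -42.63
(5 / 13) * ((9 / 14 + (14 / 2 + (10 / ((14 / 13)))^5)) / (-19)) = -11604190785 / 8302658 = -1397.65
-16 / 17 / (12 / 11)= -44 / 51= -0.86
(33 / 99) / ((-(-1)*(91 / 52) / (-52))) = -208 / 21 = -9.90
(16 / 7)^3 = 4096 / 343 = 11.94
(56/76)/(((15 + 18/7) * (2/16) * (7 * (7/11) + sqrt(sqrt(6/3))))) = -227768464 * 2^(1/4)/13403907903-11478544 * 2^(3/4)/13403907903 + 51131696 * sqrt(2)/13403907903 + 1014604976/13403907903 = 0.06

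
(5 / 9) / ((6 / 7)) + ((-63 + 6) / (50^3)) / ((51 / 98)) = 18568613 / 28687500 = 0.65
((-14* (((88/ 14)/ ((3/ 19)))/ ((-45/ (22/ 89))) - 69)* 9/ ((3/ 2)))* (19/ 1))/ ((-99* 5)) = -223.18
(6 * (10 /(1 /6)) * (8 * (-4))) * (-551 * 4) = 25390080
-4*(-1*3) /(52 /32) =96 /13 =7.38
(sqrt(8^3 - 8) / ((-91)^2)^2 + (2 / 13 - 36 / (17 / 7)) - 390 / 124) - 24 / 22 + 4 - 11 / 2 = -1537798 / 75361 + 6*sqrt(14) / 68574961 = -20.41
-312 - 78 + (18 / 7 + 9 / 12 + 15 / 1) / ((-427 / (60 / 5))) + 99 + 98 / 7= -829492 / 2989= -277.51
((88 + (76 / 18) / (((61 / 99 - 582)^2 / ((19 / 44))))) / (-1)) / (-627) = 0.14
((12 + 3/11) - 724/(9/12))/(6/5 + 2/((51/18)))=-2673335/5346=-500.06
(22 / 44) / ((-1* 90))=-1 / 180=-0.01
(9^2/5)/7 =81/35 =2.31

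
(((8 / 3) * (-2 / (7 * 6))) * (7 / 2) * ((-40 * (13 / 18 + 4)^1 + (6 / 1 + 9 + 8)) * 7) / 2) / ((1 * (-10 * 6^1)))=-10451 / 2430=-4.30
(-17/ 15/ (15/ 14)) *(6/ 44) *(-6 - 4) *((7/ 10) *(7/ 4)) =5831/ 3300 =1.77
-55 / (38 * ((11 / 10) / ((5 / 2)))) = -125 / 38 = -3.29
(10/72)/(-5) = -1/36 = -0.03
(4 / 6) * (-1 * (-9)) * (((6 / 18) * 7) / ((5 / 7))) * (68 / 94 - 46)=-887.42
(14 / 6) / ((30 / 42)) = 49 / 15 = 3.27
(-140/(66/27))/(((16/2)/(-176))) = 1260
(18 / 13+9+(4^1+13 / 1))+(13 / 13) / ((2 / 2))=369 / 13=28.38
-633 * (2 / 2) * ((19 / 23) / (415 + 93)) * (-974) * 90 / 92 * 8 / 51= 175714470 / 1142111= 153.85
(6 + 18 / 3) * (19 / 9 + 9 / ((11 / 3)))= 1808 / 33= 54.79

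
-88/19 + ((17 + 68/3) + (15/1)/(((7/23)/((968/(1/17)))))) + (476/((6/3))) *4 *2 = 324380915/399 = 812984.75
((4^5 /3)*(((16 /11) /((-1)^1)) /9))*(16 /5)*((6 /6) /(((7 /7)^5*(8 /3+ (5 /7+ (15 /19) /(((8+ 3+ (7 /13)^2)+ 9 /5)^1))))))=-5356158976 /104413815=-51.30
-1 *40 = -40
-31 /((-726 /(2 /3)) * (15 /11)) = 31 /1485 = 0.02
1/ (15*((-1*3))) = -1/ 45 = -0.02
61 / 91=0.67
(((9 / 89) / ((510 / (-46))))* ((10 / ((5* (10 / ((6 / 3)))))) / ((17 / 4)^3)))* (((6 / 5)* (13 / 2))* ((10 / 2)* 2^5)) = -11022336 / 185834225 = -0.06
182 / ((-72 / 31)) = -2821 / 36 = -78.36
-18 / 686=-9 / 343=-0.03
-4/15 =-0.27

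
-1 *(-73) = 73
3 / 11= 0.27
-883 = -883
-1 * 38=-38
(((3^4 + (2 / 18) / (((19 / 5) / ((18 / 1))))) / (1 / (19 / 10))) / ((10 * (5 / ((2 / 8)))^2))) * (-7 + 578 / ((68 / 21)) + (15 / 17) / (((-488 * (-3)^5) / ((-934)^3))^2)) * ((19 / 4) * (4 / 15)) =3052868446215754793713 / 1494105037200000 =2043275.65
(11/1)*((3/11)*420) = 1260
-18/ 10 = -9/ 5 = -1.80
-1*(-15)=15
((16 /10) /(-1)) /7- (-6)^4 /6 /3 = -2528 /35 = -72.23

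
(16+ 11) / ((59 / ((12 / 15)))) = 0.37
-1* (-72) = 72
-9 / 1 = -9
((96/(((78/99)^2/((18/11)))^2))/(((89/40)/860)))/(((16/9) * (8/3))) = 138254376150/2541929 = 54389.55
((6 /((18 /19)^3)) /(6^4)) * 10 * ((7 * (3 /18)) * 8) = 240065 /472392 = 0.51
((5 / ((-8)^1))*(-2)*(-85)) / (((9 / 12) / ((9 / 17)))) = -75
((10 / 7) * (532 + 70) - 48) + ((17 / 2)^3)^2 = 24189537 / 64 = 377961.52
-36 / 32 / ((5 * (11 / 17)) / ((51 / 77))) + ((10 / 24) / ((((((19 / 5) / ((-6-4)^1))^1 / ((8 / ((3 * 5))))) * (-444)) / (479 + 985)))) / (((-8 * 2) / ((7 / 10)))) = -67453031 / 214358760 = -0.31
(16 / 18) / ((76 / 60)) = 40 / 57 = 0.70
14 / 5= 2.80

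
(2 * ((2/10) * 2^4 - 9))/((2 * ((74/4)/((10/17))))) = -116/629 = -0.18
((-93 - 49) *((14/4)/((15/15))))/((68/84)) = -10437/17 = -613.94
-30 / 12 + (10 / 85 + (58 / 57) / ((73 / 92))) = -155617 / 141474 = -1.10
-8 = -8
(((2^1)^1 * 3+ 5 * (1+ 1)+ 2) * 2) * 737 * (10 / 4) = 66330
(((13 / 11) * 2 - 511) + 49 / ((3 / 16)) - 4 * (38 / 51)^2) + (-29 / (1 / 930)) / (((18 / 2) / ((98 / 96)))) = -252434543 / 76296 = -3308.62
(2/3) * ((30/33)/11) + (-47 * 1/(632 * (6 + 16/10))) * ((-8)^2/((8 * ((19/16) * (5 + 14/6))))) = 477320/10352397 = 0.05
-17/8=-2.12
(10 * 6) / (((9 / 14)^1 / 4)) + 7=1141 / 3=380.33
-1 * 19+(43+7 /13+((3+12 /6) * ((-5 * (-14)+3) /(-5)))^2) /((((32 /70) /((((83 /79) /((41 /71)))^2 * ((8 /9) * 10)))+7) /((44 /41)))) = 9122171416267211 /11362372772881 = 802.84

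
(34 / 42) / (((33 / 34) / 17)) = 9826 / 693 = 14.18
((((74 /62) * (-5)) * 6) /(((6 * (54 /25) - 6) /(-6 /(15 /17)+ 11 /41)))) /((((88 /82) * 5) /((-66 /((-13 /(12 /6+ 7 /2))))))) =628815 /3596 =174.87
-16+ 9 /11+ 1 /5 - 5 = -1099 /55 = -19.98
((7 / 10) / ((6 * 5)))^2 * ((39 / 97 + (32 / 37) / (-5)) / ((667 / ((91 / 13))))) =1410073 / 1077238350000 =0.00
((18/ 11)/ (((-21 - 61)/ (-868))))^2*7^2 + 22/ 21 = 62801611798/ 4271421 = 14702.74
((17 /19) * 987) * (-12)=-201348 /19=-10597.26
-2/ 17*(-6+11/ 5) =38/ 85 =0.45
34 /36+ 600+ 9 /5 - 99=45337 /90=503.74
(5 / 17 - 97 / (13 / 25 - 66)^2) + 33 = 1515718629 / 45556073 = 33.27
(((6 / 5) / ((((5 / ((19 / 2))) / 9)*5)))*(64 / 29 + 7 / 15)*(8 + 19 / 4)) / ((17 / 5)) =596619 / 14500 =41.15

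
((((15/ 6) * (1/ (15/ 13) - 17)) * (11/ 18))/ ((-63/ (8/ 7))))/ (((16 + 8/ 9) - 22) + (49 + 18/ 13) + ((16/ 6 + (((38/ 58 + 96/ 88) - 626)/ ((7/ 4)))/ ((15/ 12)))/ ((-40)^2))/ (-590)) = 13026390520000/ 1318971418245747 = 0.01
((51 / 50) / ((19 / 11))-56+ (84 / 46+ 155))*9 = 19943577 / 21850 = 912.75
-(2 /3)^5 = -32 /243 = -0.13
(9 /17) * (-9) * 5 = -405 /17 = -23.82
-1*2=-2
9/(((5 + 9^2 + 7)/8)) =24/31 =0.77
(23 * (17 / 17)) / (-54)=-23 / 54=-0.43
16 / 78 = 8 / 39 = 0.21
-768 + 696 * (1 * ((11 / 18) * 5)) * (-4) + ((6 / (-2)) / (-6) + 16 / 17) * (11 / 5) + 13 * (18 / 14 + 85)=-29094721 / 3570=-8149.78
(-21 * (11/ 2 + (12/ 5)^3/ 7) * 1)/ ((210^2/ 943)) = -12335383/ 3675000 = -3.36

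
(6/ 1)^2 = 36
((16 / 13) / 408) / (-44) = -1 / 14586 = -0.00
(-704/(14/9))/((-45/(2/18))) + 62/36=1789/630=2.84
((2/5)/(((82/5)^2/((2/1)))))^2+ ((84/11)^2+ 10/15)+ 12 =72808567001/1025751243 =70.98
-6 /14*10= -30 /7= -4.29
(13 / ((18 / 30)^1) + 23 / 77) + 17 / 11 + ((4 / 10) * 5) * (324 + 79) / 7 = 32029 / 231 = 138.65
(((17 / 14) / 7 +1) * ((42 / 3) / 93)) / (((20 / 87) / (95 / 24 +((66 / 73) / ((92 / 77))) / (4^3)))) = 74231387 / 24331776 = 3.05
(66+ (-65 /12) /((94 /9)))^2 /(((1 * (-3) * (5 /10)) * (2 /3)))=-606193641 /141376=-4287.81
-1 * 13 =-13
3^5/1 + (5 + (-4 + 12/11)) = 2696/11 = 245.09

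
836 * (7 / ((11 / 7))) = 3724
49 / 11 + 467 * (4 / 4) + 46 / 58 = 150647 / 319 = 472.25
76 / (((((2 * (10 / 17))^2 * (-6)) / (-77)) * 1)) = 422807 / 600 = 704.68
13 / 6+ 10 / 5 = 25 / 6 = 4.17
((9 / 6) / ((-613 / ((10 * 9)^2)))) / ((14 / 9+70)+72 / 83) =-181521 / 663266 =-0.27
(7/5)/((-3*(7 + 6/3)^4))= -7/98415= -0.00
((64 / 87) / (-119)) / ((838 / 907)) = -29024 / 4337907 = -0.01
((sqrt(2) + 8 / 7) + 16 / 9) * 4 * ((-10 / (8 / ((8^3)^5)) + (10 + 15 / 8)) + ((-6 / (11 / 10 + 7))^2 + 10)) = -23597454672525814460 / 45927-256494072527454505 * sqrt(2) / 1458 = -762594609873926.00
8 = 8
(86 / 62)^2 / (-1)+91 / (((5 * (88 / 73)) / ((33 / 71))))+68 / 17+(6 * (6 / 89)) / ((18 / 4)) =2230597561 / 242902360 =9.18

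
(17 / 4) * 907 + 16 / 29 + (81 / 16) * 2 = 896779 / 232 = 3865.43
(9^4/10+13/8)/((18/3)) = 26309/240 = 109.62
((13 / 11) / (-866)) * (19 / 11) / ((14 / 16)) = -988 / 366751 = -0.00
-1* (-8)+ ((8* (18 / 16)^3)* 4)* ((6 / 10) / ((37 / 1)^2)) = 878347 / 109520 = 8.02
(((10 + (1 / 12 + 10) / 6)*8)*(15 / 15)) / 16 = 841 / 144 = 5.84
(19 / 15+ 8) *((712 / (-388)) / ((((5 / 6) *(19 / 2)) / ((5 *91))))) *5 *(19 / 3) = -9006088 / 291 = -30948.76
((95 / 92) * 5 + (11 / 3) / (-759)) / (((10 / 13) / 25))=277615 / 1656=167.64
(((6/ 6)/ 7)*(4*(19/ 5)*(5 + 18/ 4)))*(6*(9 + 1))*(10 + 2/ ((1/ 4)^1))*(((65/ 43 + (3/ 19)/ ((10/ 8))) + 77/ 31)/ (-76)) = -56372328/ 46655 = -1208.28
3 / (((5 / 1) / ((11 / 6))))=11 / 10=1.10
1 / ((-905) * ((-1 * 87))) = 1 / 78735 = 0.00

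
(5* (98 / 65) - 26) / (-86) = 120 / 559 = 0.21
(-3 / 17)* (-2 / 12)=1 / 34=0.03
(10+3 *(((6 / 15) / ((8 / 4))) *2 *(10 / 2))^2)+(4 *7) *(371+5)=10550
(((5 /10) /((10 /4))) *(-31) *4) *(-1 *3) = 372 /5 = 74.40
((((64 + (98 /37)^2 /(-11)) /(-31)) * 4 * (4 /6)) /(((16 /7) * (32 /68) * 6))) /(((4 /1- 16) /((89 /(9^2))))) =2526408913 /32670560736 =0.08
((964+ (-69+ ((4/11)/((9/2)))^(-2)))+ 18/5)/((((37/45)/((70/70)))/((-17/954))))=-5721469/251008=-22.79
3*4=12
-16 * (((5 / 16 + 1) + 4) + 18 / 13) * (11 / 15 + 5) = -119798 / 195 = -614.35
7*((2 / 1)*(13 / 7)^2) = 338 / 7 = 48.29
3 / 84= 1 / 28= 0.04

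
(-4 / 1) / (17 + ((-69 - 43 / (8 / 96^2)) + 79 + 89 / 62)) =248 / 3069469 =0.00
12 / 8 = 3 / 2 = 1.50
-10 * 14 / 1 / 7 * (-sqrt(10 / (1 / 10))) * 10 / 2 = 1000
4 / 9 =0.44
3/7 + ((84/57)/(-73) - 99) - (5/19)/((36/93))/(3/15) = -101.99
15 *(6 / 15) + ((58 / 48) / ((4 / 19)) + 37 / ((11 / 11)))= 4679 / 96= 48.74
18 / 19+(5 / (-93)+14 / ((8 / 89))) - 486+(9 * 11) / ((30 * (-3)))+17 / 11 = -127860839 / 388740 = -328.91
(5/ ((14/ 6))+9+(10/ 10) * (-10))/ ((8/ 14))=2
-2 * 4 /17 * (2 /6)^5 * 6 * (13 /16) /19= -0.00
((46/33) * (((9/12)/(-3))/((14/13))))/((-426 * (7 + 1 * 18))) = 299/9840600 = 0.00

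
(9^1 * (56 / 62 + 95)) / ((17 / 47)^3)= 2777992011 / 152303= 18239.90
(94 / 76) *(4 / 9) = 94 / 171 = 0.55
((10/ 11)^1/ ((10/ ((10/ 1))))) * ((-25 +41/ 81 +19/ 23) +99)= 68.48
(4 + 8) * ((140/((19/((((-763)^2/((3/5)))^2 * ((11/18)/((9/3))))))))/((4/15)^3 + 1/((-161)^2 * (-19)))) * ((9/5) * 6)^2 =3287584304008713143820000/31516561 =104312913582440455.47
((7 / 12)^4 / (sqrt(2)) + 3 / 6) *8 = 2401 *sqrt(2) / 5184 + 4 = 4.66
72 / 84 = 6 / 7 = 0.86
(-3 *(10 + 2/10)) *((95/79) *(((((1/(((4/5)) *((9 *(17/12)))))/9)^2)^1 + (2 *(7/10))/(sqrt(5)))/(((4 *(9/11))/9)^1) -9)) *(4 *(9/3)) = 144100579/36261 -671517 *sqrt(5)/1975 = 3213.70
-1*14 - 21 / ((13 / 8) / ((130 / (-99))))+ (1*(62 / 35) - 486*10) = -5607824 / 1155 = -4855.26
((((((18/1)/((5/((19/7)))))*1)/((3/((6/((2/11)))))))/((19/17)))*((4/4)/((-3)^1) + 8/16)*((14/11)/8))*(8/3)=34/5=6.80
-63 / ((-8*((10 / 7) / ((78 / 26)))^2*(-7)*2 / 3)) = -11907 / 1600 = -7.44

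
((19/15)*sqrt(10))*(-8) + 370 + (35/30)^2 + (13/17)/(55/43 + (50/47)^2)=4006833427/10780380 - 152*sqrt(10)/15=339.63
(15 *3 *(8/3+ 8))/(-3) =-160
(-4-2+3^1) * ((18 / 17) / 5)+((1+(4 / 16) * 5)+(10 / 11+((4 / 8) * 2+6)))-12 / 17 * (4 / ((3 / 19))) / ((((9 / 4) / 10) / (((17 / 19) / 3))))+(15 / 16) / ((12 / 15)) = -21016817 / 1615680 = -13.01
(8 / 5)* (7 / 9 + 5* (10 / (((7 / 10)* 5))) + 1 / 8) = 1531 / 63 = 24.30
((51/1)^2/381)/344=867/43688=0.02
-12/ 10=-6/ 5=-1.20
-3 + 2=-1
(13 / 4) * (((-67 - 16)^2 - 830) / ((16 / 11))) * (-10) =-4332185 / 32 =-135380.78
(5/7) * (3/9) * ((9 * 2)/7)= 0.61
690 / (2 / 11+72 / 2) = 19.07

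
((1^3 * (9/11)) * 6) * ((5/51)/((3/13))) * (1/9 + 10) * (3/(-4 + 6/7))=-41405/2057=-20.13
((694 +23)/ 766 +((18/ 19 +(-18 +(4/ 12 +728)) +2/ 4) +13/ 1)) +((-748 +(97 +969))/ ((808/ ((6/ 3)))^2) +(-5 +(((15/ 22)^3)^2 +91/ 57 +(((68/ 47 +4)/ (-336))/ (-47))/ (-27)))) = 7615477026548298837861979/ 10541683723864943289024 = 722.42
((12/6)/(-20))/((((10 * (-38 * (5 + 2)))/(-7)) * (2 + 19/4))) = -1/25650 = -0.00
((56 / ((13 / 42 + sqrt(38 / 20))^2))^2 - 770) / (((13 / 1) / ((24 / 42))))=22878867869526124360 / 833588286662270893 - 206129975017881600 * sqrt(190) / 64122175897097761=-16.86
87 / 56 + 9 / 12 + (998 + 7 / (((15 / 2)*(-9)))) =7561511 / 7560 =1000.20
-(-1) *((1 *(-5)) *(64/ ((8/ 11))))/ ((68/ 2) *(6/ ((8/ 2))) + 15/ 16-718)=7040/ 10657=0.66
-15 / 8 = -1.88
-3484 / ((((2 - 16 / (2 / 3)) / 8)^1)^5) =3567616 / 161051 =22.15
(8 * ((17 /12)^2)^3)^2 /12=582622237229761 /1671768834048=348.51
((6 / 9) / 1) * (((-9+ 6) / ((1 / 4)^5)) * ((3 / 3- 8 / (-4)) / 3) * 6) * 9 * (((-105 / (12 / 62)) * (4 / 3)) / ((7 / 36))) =411402240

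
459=459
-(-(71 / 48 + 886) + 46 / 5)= 210787 / 240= 878.28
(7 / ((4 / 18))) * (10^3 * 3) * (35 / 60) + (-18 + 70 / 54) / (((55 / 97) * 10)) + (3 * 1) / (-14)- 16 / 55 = 55121.55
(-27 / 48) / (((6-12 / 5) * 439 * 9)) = -5 / 126432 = -0.00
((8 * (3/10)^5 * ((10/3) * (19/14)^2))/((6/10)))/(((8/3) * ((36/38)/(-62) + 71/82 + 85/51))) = 2118422727/71487668000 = 0.03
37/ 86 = 0.43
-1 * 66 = -66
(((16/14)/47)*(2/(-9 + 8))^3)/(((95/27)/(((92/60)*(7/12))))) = -1104/22325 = -0.05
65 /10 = 13 /2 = 6.50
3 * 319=957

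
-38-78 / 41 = -1636 / 41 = -39.90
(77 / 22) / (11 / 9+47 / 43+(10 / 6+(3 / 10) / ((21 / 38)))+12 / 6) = 94815 / 176756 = 0.54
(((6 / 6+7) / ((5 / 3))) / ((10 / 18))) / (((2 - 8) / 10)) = -72 / 5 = -14.40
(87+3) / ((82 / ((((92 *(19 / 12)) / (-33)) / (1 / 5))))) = -10925 / 451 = -24.22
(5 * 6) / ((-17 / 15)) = -450 / 17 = -26.47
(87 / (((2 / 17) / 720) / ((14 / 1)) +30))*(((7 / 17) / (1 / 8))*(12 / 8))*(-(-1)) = 36832320 / 2570401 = 14.33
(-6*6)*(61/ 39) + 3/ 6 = -1451/ 26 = -55.81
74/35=2.11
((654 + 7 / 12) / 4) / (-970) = -1571 / 9312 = -0.17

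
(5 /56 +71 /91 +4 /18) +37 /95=921959 /622440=1.48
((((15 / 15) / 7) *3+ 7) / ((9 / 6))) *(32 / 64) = 2.48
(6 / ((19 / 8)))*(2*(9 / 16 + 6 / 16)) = 90 / 19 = 4.74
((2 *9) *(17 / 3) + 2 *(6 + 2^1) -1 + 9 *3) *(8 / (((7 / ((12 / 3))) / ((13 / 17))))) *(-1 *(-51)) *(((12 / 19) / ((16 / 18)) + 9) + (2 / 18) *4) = 34674432 / 133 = 260710.02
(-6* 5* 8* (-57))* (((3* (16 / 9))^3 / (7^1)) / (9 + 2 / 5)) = 31129600 / 987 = 31539.61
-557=-557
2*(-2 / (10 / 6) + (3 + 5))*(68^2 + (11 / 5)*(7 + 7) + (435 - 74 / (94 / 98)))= 68172.05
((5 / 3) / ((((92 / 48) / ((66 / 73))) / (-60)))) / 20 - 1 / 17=-68999 / 28543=-2.42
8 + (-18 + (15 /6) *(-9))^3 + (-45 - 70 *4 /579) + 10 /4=-307866383 /4632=-66465.11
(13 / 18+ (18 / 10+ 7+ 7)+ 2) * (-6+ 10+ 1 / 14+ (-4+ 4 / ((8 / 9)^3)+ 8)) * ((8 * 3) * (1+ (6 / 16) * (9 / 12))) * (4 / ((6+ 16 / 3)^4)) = 4552525323 / 2394714112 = 1.90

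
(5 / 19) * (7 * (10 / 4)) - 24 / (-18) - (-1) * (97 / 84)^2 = 7.27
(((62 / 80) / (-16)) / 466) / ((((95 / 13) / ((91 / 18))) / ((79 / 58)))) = -2897167 / 29579443200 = -0.00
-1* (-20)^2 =-400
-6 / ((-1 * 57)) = 2 / 19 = 0.11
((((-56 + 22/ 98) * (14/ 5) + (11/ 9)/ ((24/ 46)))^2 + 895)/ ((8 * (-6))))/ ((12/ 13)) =-4561686580477/ 8230118400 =-554.27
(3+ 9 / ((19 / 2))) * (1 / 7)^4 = 75 / 45619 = 0.00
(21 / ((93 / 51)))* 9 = 3213 / 31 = 103.65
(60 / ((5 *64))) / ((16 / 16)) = 3 / 16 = 0.19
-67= -67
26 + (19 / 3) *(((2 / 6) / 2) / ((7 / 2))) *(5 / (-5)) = 1619 / 63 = 25.70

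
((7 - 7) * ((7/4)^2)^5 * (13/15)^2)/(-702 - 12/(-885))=0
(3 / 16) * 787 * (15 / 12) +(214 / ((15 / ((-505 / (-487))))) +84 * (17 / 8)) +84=43175201 / 93504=461.75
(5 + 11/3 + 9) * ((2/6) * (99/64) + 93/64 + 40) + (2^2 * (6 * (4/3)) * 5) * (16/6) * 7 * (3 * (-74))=-63580661/96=-662298.55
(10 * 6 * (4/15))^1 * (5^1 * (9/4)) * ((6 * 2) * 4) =8640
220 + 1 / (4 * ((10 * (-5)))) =43999 / 200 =220.00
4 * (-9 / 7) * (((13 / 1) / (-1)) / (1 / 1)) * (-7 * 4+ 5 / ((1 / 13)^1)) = 17316 / 7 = 2473.71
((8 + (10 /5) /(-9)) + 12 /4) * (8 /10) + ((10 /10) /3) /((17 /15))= 6821 /765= 8.92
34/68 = 1/2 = 0.50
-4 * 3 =-12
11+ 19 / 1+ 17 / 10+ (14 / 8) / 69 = 43781 / 1380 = 31.73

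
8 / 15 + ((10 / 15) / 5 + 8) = 26 / 3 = 8.67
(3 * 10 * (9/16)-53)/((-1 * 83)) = 289/664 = 0.44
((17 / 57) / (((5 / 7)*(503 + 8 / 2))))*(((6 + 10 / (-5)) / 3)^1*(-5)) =-476 / 86697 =-0.01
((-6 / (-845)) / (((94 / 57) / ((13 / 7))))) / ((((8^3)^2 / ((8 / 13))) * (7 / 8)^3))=171 / 6102765760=0.00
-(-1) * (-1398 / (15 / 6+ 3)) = -2796 / 11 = -254.18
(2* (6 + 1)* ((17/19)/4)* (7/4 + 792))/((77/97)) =5235575/1672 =3131.32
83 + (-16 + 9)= 76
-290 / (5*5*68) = -29 / 170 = -0.17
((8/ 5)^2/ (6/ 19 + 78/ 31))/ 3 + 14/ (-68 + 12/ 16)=783656/ 8412975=0.09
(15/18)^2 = 25/36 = 0.69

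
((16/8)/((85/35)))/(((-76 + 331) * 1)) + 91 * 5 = 1972439/4335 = 455.00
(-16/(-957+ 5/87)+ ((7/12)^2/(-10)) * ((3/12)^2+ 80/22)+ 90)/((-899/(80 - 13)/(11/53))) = -21179677167463/15232524817920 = -1.39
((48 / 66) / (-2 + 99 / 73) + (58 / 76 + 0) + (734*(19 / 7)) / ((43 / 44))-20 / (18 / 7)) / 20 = 21612774125 / 212884056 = 101.52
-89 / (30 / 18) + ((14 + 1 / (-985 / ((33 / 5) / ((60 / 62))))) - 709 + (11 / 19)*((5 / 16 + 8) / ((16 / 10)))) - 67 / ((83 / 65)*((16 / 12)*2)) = -200155943917 / 261616000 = -765.08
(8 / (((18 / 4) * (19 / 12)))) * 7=448 / 57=7.86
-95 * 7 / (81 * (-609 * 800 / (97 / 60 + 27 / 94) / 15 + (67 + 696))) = 510055 / 1012465899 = 0.00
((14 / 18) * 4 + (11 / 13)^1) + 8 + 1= 1516 / 117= 12.96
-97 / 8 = -12.12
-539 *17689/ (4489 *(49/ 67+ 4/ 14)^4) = -102762299197019/ 51769445841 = -1985.00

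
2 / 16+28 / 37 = 261 / 296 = 0.88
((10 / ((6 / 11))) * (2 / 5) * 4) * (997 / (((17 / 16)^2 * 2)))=11230208 / 867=12952.95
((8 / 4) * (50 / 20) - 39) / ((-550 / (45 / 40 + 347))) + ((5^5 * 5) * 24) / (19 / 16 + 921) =555943019 / 1298440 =428.16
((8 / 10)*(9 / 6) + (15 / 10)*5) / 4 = 87 / 40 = 2.18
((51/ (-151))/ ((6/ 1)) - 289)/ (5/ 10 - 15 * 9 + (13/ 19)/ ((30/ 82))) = 1463475/ 671497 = 2.18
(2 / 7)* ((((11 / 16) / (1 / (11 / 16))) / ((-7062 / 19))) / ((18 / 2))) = -209 / 5177088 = -0.00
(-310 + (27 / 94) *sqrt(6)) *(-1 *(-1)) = -310 + 27 *sqrt(6) / 94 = -309.30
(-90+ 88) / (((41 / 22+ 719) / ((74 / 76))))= -0.00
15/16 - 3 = -33/16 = -2.06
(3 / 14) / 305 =3 / 4270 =0.00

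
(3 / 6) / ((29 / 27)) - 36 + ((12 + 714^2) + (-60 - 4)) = 29563091 / 58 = 509708.47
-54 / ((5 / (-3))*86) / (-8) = -81 / 1720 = -0.05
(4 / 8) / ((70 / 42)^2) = 9 / 50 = 0.18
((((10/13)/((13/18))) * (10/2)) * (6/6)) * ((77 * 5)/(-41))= -346500/6929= -50.01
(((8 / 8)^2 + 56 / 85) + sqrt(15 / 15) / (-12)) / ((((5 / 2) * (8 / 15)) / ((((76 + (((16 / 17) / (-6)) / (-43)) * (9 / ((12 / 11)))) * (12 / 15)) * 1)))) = 44656923 / 621350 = 71.87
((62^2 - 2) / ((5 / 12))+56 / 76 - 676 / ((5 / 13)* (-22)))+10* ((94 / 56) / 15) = 408288779 / 43890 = 9302.55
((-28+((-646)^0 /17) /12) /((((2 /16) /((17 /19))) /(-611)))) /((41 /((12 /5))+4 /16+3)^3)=62809578 /4312639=14.56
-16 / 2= -8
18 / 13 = 1.38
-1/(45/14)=-14/45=-0.31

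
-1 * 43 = -43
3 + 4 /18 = 29 /9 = 3.22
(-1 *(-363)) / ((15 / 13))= 1573 / 5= 314.60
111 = 111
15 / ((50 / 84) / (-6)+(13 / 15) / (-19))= -359100 / 3467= -103.58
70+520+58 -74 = 574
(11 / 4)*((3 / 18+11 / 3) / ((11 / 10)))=115 / 12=9.58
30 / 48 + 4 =37 / 8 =4.62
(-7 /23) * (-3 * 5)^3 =23625 /23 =1027.17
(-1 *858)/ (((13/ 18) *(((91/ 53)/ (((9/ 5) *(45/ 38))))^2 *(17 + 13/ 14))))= -10947330306/ 107192813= -102.13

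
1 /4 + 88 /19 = 371 /76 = 4.88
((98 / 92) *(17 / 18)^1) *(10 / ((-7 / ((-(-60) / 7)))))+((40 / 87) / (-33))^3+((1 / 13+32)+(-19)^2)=2694138348896980 / 7075722070989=380.76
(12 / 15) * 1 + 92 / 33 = 592 / 165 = 3.59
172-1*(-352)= 524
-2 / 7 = -0.29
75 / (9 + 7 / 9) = 675 / 88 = 7.67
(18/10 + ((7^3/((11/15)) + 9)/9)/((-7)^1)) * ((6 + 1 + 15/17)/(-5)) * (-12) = -3570296/32725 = -109.10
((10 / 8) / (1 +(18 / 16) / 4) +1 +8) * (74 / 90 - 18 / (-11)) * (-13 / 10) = -6470789 / 202950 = -31.88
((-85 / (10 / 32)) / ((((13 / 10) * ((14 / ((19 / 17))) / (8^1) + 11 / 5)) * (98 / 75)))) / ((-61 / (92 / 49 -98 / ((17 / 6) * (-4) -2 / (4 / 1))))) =456644480000 / 64482530931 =7.08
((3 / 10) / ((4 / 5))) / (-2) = -3 / 16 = -0.19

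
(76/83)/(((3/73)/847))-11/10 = 46988821/2490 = 18871.01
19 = 19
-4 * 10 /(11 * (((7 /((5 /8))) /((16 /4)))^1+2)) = -25 /33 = -0.76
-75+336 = 261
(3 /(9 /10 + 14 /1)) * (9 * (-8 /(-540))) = 4 /149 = 0.03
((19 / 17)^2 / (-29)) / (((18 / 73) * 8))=-0.02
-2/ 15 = -0.13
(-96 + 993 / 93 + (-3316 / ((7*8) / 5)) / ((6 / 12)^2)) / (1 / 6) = -1653030 / 217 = -7617.65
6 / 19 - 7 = -127 / 19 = -6.68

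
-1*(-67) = 67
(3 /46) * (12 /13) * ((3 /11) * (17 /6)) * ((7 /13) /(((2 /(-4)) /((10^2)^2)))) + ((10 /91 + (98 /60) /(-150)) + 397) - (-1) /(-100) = -69956232803 /673422750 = -103.88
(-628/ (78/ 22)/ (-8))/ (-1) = -1727/ 78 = -22.14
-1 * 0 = 0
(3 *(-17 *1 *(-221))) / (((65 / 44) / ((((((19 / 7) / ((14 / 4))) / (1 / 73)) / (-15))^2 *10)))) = 195701172832 / 180075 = 1086775.91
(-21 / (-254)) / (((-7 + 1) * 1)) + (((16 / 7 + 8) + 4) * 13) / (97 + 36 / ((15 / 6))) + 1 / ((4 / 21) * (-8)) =1.00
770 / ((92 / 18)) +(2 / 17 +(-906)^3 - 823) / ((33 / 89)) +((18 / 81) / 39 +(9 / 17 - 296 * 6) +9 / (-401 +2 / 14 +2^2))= -2803812953772794677 / 1397936826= -2005679299.40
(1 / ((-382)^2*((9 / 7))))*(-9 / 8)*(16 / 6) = -7 / 437772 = -0.00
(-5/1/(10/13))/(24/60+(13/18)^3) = -8.37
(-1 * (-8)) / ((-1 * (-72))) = 1 / 9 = 0.11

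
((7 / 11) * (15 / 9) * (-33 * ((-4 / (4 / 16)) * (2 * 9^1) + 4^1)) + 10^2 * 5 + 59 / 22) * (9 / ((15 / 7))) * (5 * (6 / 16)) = 14473557 / 176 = 82236.12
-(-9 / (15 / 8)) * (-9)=-216 / 5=-43.20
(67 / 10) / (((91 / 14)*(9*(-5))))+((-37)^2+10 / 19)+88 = 81000752 / 55575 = 1457.50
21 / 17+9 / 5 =3.04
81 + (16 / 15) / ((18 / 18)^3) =1231 / 15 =82.07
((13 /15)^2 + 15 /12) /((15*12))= 1801 /162000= 0.01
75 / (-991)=-75 / 991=-0.08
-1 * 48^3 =-110592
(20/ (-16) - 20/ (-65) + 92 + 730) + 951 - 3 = 91991/ 52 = 1769.06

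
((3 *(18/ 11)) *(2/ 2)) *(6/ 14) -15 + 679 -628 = 2934/ 77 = 38.10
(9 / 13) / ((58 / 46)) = 207 / 377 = 0.55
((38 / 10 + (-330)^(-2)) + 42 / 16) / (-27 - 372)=-1399367 / 86902200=-0.02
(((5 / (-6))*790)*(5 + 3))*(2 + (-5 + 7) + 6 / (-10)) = -53720 / 3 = -17906.67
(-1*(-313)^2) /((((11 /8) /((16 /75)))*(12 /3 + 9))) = -12540032 /10725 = -1169.23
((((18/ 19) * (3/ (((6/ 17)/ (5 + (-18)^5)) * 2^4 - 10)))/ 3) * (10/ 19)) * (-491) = 1419496412490/ 57981257983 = 24.48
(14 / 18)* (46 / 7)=46 / 9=5.11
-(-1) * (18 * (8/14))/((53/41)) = 2952/371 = 7.96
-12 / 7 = -1.71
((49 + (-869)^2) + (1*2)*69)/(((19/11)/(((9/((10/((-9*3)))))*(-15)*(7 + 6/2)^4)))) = 30285678060000/19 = 1593983055789.47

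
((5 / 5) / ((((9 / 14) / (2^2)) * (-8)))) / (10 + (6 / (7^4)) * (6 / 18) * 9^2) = -16807 / 217548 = -0.08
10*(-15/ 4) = -37.50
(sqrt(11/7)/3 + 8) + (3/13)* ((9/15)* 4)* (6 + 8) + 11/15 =sqrt(77)/21 + 643/39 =16.91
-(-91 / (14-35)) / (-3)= 13 / 9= 1.44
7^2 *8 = 392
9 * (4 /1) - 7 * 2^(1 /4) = 36 - 7 * 2^(1 /4) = 27.68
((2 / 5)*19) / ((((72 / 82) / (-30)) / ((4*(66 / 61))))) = -68552 / 61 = -1123.80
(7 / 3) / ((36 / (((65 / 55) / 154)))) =13 / 26136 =0.00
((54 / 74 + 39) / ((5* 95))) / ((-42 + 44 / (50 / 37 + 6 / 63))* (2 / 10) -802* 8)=-82614 / 6339467705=-0.00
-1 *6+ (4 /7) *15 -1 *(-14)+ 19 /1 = 249 /7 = 35.57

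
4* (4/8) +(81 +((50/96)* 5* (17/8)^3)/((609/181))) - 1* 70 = 305724817/14966784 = 20.43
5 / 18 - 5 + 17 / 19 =-1309 / 342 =-3.83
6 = 6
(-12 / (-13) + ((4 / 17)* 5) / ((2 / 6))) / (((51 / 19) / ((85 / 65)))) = 6232 / 2873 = 2.17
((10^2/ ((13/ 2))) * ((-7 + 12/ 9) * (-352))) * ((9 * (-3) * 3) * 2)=-64627200/ 13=-4971323.08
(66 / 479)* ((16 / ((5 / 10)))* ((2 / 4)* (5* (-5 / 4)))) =-6600 / 479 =-13.78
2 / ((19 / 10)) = 20 / 19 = 1.05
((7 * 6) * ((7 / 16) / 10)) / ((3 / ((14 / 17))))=343 / 680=0.50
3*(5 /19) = 0.79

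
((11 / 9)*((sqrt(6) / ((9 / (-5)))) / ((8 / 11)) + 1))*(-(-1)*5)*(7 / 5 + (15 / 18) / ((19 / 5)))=10153 / 1026 - 558415*sqrt(6) / 73872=-8.62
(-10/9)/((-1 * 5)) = 0.22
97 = 97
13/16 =0.81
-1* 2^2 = -4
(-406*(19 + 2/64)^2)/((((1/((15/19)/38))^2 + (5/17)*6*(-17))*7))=-2419998525/263441408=-9.19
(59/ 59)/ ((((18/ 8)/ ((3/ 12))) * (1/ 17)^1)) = 17/ 9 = 1.89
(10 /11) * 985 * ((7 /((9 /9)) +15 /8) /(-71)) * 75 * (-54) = 9973125 /22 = 453323.86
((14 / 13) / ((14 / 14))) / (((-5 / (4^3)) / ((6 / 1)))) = -82.71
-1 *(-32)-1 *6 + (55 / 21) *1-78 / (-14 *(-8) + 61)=102335 / 3633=28.17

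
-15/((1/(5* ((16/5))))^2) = -3840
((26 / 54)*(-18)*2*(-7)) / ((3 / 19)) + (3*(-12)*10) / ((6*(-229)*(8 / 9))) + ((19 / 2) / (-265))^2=445050698371 / 578934900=768.74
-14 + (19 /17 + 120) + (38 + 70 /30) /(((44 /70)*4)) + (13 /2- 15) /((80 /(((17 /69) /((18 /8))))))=26001401 /211140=123.15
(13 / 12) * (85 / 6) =1105 / 72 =15.35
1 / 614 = 0.00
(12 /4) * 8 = 24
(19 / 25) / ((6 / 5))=0.63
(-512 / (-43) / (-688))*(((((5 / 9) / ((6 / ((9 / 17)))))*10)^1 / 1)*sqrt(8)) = -1600*sqrt(2) / 94299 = -0.02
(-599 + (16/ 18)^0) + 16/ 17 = -597.06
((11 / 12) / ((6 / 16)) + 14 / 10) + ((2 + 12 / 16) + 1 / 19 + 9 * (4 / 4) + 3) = 63773 / 3420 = 18.65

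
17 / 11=1.55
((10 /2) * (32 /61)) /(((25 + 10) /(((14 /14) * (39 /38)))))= 624 /8113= 0.08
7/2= 3.50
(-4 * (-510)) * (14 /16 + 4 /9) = 8075 /3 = 2691.67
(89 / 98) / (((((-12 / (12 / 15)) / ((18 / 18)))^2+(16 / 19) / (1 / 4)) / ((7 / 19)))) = 89 / 60746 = 0.00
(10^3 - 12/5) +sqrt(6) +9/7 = sqrt(6) +34961/35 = 1001.34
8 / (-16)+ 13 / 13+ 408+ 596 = 2009 / 2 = 1004.50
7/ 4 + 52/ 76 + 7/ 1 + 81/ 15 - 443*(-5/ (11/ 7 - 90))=-2402597/ 235220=-10.21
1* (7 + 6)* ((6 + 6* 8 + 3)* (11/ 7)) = 8151/ 7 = 1164.43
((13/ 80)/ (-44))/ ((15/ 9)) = -39/ 17600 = -0.00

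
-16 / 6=-8 / 3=-2.67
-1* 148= -148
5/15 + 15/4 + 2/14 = 4.23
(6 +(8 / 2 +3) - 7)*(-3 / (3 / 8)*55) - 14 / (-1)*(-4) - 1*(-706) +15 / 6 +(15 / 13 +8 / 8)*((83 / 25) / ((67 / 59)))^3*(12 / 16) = -237910437615159 / 122184968750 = -1947.13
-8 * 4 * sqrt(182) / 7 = -32 * sqrt(182) / 7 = -61.67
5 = 5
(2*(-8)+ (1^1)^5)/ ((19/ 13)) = -195/ 19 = -10.26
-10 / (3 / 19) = -190 / 3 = -63.33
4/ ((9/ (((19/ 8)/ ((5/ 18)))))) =19/ 5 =3.80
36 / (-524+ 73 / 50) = -200 / 2903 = -0.07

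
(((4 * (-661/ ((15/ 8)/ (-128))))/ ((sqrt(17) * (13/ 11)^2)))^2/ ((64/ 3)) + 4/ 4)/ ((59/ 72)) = 40246195518942216/ 716167075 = 56196657.07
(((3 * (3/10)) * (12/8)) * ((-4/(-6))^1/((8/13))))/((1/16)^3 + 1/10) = 29952/2053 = 14.59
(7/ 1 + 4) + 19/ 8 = 107/ 8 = 13.38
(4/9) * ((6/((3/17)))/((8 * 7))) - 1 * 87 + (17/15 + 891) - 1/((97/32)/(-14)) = 810.02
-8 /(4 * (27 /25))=-50 /27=-1.85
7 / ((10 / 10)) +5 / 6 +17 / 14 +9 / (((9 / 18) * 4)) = 569 / 42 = 13.55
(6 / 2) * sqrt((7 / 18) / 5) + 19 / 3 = sqrt(70) / 10 + 19 / 3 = 7.17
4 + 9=13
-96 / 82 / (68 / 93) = -1116 / 697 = -1.60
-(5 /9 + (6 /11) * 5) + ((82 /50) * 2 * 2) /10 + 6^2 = 33.37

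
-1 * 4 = -4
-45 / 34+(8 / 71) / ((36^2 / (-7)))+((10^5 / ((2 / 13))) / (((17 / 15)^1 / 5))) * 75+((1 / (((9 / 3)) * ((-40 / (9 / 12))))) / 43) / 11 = 1591330445202596473 / 7399006560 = 215073528.09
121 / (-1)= -121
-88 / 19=-4.63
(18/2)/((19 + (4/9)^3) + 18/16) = 52488/117881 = 0.45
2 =2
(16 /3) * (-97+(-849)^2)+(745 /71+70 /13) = 10643400637 /2769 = 3843770.54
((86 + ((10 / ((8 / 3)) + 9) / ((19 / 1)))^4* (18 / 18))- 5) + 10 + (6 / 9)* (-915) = -17308204143 / 33362176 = -518.80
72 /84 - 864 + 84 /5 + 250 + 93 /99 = -687691 /1155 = -595.40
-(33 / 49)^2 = -1089 / 2401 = -0.45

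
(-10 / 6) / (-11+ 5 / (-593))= 2965 / 19584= 0.15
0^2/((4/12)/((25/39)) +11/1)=0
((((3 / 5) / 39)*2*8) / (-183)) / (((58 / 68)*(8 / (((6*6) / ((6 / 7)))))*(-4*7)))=34 / 114985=0.00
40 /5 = 8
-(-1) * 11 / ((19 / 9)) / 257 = 99 / 4883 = 0.02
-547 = -547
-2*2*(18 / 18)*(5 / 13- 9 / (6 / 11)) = 838 / 13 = 64.46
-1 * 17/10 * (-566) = 4811/5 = 962.20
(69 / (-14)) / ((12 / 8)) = -23 / 7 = -3.29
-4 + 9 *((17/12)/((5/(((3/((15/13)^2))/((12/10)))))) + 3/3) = 5873/600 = 9.79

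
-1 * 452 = -452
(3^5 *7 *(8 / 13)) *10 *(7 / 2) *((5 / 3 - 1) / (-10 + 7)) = -105840 / 13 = -8141.54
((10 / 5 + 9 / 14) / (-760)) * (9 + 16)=-185 / 2128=-0.09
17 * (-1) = -17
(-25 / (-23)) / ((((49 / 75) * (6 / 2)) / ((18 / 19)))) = 11250 / 21413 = 0.53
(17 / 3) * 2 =34 / 3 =11.33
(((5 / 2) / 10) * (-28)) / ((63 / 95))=-95 / 9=-10.56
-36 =-36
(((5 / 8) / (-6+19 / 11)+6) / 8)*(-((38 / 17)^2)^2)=-286836521 / 15701948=-18.27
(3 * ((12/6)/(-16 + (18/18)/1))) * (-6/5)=12/25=0.48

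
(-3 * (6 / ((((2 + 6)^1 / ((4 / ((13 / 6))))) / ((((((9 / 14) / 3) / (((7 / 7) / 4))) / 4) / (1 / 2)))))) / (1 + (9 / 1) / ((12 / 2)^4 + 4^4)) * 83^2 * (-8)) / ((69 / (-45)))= -207847192320 / 3267173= -63616.83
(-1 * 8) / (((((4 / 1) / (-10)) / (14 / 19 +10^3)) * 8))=2501.84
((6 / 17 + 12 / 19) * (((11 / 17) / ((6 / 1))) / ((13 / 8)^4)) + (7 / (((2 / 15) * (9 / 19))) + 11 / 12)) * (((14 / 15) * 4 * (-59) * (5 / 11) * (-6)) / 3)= 115824808362788 / 5175338883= 22380.14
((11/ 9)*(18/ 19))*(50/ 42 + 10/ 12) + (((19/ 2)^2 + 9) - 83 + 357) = 375.59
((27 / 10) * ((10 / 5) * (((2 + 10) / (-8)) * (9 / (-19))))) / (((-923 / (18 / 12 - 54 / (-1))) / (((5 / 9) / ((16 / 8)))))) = -0.06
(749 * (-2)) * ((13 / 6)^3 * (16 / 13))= -506324 / 27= -18752.74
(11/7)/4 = 11/28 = 0.39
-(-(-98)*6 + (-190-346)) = -52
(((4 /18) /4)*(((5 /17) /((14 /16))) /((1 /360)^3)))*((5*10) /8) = 648000000 /119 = 5445378.15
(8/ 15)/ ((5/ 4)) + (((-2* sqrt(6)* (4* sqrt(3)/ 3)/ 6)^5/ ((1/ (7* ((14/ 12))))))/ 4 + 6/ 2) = 257/ 75 - 25088* sqrt(2)/ 729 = -45.24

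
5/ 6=0.83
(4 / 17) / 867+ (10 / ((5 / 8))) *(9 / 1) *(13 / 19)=27591484 / 280041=98.53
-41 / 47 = -0.87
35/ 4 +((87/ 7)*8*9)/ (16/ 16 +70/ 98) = 2123/ 4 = 530.75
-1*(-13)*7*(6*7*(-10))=-38220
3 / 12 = 1 / 4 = 0.25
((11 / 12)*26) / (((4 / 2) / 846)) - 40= 10041.50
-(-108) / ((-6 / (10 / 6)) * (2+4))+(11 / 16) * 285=3055 / 16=190.94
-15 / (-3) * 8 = 40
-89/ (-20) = 89/ 20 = 4.45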